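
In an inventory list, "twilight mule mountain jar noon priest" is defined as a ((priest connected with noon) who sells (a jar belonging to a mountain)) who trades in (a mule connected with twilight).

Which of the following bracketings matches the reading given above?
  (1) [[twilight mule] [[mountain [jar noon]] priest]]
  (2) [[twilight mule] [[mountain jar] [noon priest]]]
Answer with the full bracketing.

[[twilight mule] [[mountain jar] [noon priest]]]

The paraphrase's head is the "priest" part ("mountain jar noon priest"); its modifier is "twilight mule".
That top-level split, carried through the inner groups, gives [[twilight mule] [[mountain jar] [noon priest]]].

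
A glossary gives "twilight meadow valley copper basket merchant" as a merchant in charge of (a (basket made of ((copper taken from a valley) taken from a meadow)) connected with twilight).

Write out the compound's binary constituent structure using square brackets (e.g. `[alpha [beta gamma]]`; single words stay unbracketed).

[[twilight [[meadow [valley copper]] basket]] merchant]

The outermost head in the paraphrase is "merchant", modified by "twilight meadow valley copper basket".
Within "twilight meadow valley copper basket", the head is "basket" (specifically "meadow valley copper basket") and the modifier is "twilight".
Within "meadow valley copper basket", the head is "basket" and the modifier is "meadow valley copper".
Within "meadow valley copper", the head is "copper" (specifically "valley copper") and the modifier is "meadow".
Within "valley copper", the head is "copper" and the modifier is "valley".
Assembled: [[twilight [[meadow [valley copper]] basket]] merchant].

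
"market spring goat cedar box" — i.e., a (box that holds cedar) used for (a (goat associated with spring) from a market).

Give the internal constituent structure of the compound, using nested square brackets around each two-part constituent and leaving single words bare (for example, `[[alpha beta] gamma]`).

[[market [spring goat]] [cedar box]]

Whole compound: head "box" (specifically "cedar box"), modifier "market spring goat".
"market spring goat" → head "goat" (specifically "spring goat"), modifier "market".
"spring goat" → head "goat", modifier "spring".
"cedar box" → head "box", modifier "cedar".
Assembled: [[market [spring goat]] [cedar box]].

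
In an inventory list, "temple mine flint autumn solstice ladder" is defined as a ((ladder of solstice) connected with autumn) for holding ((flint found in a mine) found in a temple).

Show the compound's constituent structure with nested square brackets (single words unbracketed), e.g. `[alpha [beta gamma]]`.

[[temple [mine flint]] [autumn [solstice ladder]]]

Overall it is a kind of ladder (specifically "autumn solstice ladder"); the modifier is "temple mine flint".
Within "temple mine flint", the head is "flint" (specifically "mine flint") and the modifier is "temple".
Within "mine flint", the head is "flint" and the modifier is "mine".
Within "autumn solstice ladder", the head is "ladder" (specifically "solstice ladder") and the modifier is "autumn".
Within "solstice ladder", the head is "ladder" and the modifier is "solstice".
Putting it together: [[temple [mine flint]] [autumn [solstice ladder]]].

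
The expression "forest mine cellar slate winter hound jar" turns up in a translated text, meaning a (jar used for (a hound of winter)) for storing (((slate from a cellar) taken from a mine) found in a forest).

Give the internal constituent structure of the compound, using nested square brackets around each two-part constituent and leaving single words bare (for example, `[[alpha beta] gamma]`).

[[forest [mine [cellar slate]]] [[winter hound] jar]]

At the top level: head "jar" (specifically "winter hound jar"); modifier "forest mine cellar slate".
Within "forest mine cellar slate", the head is "slate" (specifically "mine cellar slate") and the modifier is "forest".
Within "mine cellar slate", the head is "slate" (specifically "cellar slate") and the modifier is "mine".
Within "cellar slate", the head is "slate" and the modifier is "cellar".
Within "winter hound jar", the head is "jar" and the modifier is "winter hound".
Within "winter hound", the head is "hound" and the modifier is "winter".
So the structure is [[forest [mine [cellar slate]]] [[winter hound] jar]].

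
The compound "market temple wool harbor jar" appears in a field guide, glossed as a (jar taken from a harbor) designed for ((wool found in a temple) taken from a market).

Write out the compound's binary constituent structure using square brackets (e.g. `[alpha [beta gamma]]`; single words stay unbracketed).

[[market [temple wool]] [harbor jar]]

Overall it is a kind of jar (specifically "harbor jar"); the modifier is "market temple wool".
Inside "market temple wool": head "wool" (specifically "temple wool"), modifier "market".
Inside "temple wool": head "wool", modifier "temple".
Inside "harbor jar": head "jar", modifier "harbor".
Assembled: [[market [temple wool]] [harbor jar]].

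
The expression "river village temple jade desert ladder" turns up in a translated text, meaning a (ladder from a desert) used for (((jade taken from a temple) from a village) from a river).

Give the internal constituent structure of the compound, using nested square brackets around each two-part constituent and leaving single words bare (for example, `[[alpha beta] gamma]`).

Whole compound: head "ladder" (specifically "desert ladder"), modifier "river village temple jade".
Inside "river village temple jade": head "jade" (specifically "village temple jade"), modifier "river".
Inside "village temple jade": head "jade" (specifically "temple jade"), modifier "village".
Inside "temple jade": head "jade", modifier "temple".
Inside "desert ladder": head "ladder", modifier "desert".
Assembled: [[river [village [temple jade]]] [desert ladder]].

[[river [village [temple jade]]] [desert ladder]]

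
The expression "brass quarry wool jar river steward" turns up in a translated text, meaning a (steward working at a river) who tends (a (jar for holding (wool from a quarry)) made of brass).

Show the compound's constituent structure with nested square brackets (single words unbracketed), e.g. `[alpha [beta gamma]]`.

At the top level: head "steward" (specifically "river steward"); modifier "brass quarry wool jar".
Within "brass quarry wool jar", the head is "jar" (specifically "quarry wool jar") and the modifier is "brass".
Within "quarry wool jar", the head is "jar" and the modifier is "quarry wool".
Within "quarry wool", the head is "wool" and the modifier is "quarry".
Within "river steward", the head is "steward" and the modifier is "river".
Assembled: [[brass [[quarry wool] jar]] [river steward]].

[[brass [[quarry wool] jar]] [river steward]]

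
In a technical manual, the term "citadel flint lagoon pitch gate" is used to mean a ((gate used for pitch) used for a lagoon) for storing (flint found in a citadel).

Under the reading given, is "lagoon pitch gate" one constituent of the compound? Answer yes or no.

yes

The paraphrase groups the words so that "lagoon pitch gate" is one unit: it corresponds to a single parenthesized sub-phrase.
The full structure is [[citadel flint] [lagoon [pitch gate]]], in which [lagoon pitch gate] is a constituent.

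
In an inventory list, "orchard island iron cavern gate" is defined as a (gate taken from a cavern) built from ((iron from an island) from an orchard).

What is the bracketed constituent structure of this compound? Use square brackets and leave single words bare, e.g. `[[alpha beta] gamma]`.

At the top level: head "gate" (specifically "cavern gate"); modifier "orchard island iron".
"orchard island iron" → head "iron" (specifically "island iron"), modifier "orchard".
"island iron" → head "iron", modifier "island".
"cavern gate" → head "gate", modifier "cavern".
Assembled: [[orchard [island iron]] [cavern gate]].

[[orchard [island iron]] [cavern gate]]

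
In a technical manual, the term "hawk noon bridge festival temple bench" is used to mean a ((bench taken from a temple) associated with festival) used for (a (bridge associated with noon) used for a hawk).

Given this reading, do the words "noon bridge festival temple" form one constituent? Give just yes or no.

no

The top-level split is [hawk noon bridge] [festival temple bench]; the full structure is [[hawk [noon bridge]] [festival [temple bench]]].
"noon bridge festival temple" straddles a constituent boundary, so it is not a single unit.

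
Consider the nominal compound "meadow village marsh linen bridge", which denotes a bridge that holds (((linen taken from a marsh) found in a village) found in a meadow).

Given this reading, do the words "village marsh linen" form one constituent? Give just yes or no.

yes

The paraphrase groups the words so that "village marsh linen" is one unit: it corresponds to a single parenthesized sub-phrase.
The full structure is [[meadow [village [marsh linen]]] bridge], in which [village marsh linen] is a constituent.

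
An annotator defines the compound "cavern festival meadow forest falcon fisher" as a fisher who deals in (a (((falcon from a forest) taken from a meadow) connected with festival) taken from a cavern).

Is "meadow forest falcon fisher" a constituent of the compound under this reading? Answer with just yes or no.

no

The top-level split is [cavern festival meadow forest falcon] [fisher]; the full structure is [[cavern [festival [meadow [forest falcon]]]] fisher].
"meadow forest falcon fisher" straddles a constituent boundary, so it is not a single unit.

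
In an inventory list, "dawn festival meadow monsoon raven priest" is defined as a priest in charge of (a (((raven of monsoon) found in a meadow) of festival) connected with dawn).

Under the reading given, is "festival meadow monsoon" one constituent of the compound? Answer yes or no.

no

The top-level split is [dawn festival meadow monsoon raven] [priest]; the full structure is [[dawn [festival [meadow [monsoon raven]]]] priest].
"festival meadow monsoon" straddles a constituent boundary, so it is not a single unit.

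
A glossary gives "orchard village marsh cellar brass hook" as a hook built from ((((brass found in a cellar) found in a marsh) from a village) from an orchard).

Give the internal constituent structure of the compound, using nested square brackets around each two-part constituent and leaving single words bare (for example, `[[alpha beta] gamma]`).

Whole compound: head "hook", modifier "orchard village marsh cellar brass".
"orchard village marsh cellar brass" → head "brass" (specifically "village marsh cellar brass"), modifier "orchard".
"village marsh cellar brass" → head "brass" (specifically "marsh cellar brass"), modifier "village".
"marsh cellar brass" → head "brass" (specifically "cellar brass"), modifier "marsh".
"cellar brass" → head "brass", modifier "cellar".
Putting it together: [[orchard [village [marsh [cellar brass]]]] hook].

[[orchard [village [marsh [cellar brass]]]] hook]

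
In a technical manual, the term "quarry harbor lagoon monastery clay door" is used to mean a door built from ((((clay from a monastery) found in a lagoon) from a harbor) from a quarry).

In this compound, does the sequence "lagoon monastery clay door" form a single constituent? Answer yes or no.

The top-level split is [quarry harbor lagoon monastery clay] [door]; the full structure is [[quarry [harbor [lagoon [monastery clay]]]] door].
"lagoon monastery clay door" straddles a constituent boundary, so it is not a single unit.

no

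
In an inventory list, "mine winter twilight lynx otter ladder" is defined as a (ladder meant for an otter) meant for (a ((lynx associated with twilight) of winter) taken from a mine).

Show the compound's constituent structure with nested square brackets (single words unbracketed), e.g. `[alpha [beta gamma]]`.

[[mine [winter [twilight lynx]]] [otter ladder]]

At the top level: head "ladder" (specifically "otter ladder"); modifier "mine winter twilight lynx".
"mine winter twilight lynx" → head "lynx" (specifically "winter twilight lynx"), modifier "mine".
"winter twilight lynx" → head "lynx" (specifically "twilight lynx"), modifier "winter".
"twilight lynx" → head "lynx", modifier "twilight".
"otter ladder" → head "ladder", modifier "otter".
Putting it together: [[mine [winter [twilight lynx]]] [otter ladder]].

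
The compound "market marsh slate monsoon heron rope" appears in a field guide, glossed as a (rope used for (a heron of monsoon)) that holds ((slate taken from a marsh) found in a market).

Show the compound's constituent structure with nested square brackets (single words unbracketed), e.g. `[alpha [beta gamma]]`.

[[market [marsh slate]] [[monsoon heron] rope]]

The outermost head in the paraphrase is "rope" (specifically "monsoon heron rope"), modified by "market marsh slate".
"market marsh slate" → head "slate" (specifically "marsh slate"), modifier "market".
"marsh slate" → head "slate", modifier "marsh".
"monsoon heron rope" → head "rope", modifier "monsoon heron".
"monsoon heron" → head "heron", modifier "monsoon".
Assembled: [[market [marsh slate]] [[monsoon heron] rope]].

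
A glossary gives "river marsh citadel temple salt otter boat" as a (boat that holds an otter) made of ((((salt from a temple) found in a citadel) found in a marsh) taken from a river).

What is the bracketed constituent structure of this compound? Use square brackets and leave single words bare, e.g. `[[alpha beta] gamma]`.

Overall it is a kind of boat (specifically "otter boat"); the modifier is "river marsh citadel temple salt".
"river marsh citadel temple salt" → head "salt" (specifically "marsh citadel temple salt"), modifier "river".
"marsh citadel temple salt" → head "salt" (specifically "citadel temple salt"), modifier "marsh".
"citadel temple salt" → head "salt" (specifically "temple salt"), modifier "citadel".
"temple salt" → head "salt", modifier "temple".
"otter boat" → head "boat", modifier "otter".
Putting it together: [[river [marsh [citadel [temple salt]]]] [otter boat]].

[[river [marsh [citadel [temple salt]]]] [otter boat]]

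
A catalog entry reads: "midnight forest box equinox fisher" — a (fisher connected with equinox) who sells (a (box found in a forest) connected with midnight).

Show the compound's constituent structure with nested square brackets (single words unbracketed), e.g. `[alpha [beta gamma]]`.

The outermost head in the paraphrase is "fisher" (specifically "equinox fisher"), modified by "midnight forest box".
"midnight forest box" → head "box" (specifically "forest box"), modifier "midnight".
"forest box" → head "box", modifier "forest".
"equinox fisher" → head "fisher", modifier "equinox".
So the structure is [[midnight [forest box]] [equinox fisher]].

[[midnight [forest box]] [equinox fisher]]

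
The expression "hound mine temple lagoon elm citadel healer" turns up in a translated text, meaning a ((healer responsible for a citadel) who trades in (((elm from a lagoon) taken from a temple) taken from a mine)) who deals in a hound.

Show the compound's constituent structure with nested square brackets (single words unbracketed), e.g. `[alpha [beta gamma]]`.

Whole compound: head "healer" (specifically "mine temple lagoon elm citadel healer"), modifier "hound".
Inside "mine temple lagoon elm citadel healer": head "healer" (specifically "citadel healer"), modifier "mine temple lagoon elm".
Inside "mine temple lagoon elm": head "elm" (specifically "temple lagoon elm"), modifier "mine".
Inside "temple lagoon elm": head "elm" (specifically "lagoon elm"), modifier "temple".
Inside "lagoon elm": head "elm", modifier "lagoon".
Inside "citadel healer": head "healer", modifier "citadel".
So the structure is [hound [[mine [temple [lagoon elm]]] [citadel healer]]].

[hound [[mine [temple [lagoon elm]]] [citadel healer]]]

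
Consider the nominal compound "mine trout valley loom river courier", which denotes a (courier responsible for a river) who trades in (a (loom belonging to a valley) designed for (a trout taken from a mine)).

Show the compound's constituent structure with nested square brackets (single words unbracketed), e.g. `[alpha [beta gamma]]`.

At the top level: head "courier" (specifically "river courier"); modifier "mine trout valley loom".
"mine trout valley loom" → head "loom" (specifically "valley loom"), modifier "mine trout".
"mine trout" → head "trout", modifier "mine".
"valley loom" → head "loom", modifier "valley".
"river courier" → head "courier", modifier "river".
So the structure is [[[mine trout] [valley loom]] [river courier]].

[[[mine trout] [valley loom]] [river courier]]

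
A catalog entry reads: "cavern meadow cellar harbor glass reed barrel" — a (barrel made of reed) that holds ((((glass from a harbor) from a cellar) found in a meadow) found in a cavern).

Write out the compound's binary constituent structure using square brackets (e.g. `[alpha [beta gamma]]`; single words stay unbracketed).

At the top level: head "barrel" (specifically "reed barrel"); modifier "cavern meadow cellar harbor glass".
Within "cavern meadow cellar harbor glass", the head is "glass" (specifically "meadow cellar harbor glass") and the modifier is "cavern".
Within "meadow cellar harbor glass", the head is "glass" (specifically "cellar harbor glass") and the modifier is "meadow".
Within "cellar harbor glass", the head is "glass" (specifically "harbor glass") and the modifier is "cellar".
Within "harbor glass", the head is "glass" and the modifier is "harbor".
Within "reed barrel", the head is "barrel" and the modifier is "reed".
Assembled: [[cavern [meadow [cellar [harbor glass]]]] [reed barrel]].

[[cavern [meadow [cellar [harbor glass]]]] [reed barrel]]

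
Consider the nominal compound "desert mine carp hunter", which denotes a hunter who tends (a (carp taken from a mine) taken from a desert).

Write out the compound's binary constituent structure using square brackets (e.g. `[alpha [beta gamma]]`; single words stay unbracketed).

Whole compound: head "hunter", modifier "desert mine carp".
Within "desert mine carp", the head is "carp" (specifically "mine carp") and the modifier is "desert".
Within "mine carp", the head is "carp" and the modifier is "mine".
Assembled: [[desert [mine carp]] hunter].

[[desert [mine carp]] hunter]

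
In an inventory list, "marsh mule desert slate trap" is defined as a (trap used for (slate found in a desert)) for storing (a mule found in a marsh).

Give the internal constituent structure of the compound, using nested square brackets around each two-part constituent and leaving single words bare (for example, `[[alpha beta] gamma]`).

Whole compound: head "trap" (specifically "desert slate trap"), modifier "marsh mule".
Inside "marsh mule": head "mule", modifier "marsh".
Inside "desert slate trap": head "trap", modifier "desert slate".
Inside "desert slate": head "slate", modifier "desert".
Putting it together: [[marsh mule] [[desert slate] trap]].

[[marsh mule] [[desert slate] trap]]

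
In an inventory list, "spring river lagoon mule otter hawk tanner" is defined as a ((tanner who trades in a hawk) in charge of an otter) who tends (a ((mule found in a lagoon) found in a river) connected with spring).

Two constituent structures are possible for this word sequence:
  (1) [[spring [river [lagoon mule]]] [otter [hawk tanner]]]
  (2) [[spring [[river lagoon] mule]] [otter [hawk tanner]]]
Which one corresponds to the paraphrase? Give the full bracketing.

The paraphrase's head is the "tanner" part ("otter hawk tanner"); its modifier is "spring river lagoon mule".
That top-level split, carried through the inner groups, gives [[spring [river [lagoon mule]]] [otter [hawk tanner]]].

[[spring [river [lagoon mule]]] [otter [hawk tanner]]]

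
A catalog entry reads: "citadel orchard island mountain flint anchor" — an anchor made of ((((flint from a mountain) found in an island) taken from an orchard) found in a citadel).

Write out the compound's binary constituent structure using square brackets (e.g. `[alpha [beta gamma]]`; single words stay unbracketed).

[[citadel [orchard [island [mountain flint]]]] anchor]

Overall it is a kind of anchor; the modifier is "citadel orchard island mountain flint".
Within "citadel orchard island mountain flint", the head is "flint" (specifically "orchard island mountain flint") and the modifier is "citadel".
Within "orchard island mountain flint", the head is "flint" (specifically "island mountain flint") and the modifier is "orchard".
Within "island mountain flint", the head is "flint" (specifically "mountain flint") and the modifier is "island".
Within "mountain flint", the head is "flint" and the modifier is "mountain".
Putting it together: [[citadel [orchard [island [mountain flint]]]] anchor].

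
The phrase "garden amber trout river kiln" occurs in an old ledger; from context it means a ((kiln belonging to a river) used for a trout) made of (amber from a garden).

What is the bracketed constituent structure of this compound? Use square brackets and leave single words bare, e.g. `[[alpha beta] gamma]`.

[[garden amber] [trout [river kiln]]]

Whole compound: head "kiln" (specifically "trout river kiln"), modifier "garden amber".
Within "garden amber", the head is "amber" and the modifier is "garden".
Within "trout river kiln", the head is "kiln" (specifically "river kiln") and the modifier is "trout".
Within "river kiln", the head is "kiln" and the modifier is "river".
Putting it together: [[garden amber] [trout [river kiln]]].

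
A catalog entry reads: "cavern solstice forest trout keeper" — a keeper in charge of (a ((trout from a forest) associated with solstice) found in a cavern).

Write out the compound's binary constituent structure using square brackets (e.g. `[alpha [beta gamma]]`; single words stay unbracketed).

[[cavern [solstice [forest trout]]] keeper]

The outermost head in the paraphrase is "keeper", modified by "cavern solstice forest trout".
Within "cavern solstice forest trout", the head is "trout" (specifically "solstice forest trout") and the modifier is "cavern".
Within "solstice forest trout", the head is "trout" (specifically "forest trout") and the modifier is "solstice".
Within "forest trout", the head is "trout" and the modifier is "forest".
So the structure is [[cavern [solstice [forest trout]]] keeper].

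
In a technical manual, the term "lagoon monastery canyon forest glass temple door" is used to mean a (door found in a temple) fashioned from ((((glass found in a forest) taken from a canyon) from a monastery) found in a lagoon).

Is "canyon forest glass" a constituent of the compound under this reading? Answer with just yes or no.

yes

The paraphrase groups the words so that "canyon forest glass" is one unit: it corresponds to a single parenthesized sub-phrase.
The full structure is [[lagoon [monastery [canyon [forest glass]]]] [temple door]], in which [canyon forest glass] is a constituent.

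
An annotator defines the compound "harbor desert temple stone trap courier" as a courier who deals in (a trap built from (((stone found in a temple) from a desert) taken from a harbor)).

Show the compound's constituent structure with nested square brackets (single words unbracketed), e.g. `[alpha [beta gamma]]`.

The outermost head in the paraphrase is "courier", modified by "harbor desert temple stone trap".
Within "harbor desert temple stone trap", the head is "trap" and the modifier is "harbor desert temple stone".
Within "harbor desert temple stone", the head is "stone" (specifically "desert temple stone") and the modifier is "harbor".
Within "desert temple stone", the head is "stone" (specifically "temple stone") and the modifier is "desert".
Within "temple stone", the head is "stone" and the modifier is "temple".
Putting it together: [[[harbor [desert [temple stone]]] trap] courier].

[[[harbor [desert [temple stone]]] trap] courier]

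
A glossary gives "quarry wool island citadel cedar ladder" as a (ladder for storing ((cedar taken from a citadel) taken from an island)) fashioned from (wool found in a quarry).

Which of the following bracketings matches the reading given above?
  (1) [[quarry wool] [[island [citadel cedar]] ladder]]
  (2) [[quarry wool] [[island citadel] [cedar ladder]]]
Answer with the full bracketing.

The paraphrase's head is the "ladder" part ("island citadel cedar ladder"); its modifier is "quarry wool".
That top-level split, carried through the inner groups, gives [[quarry wool] [[island [citadel cedar]] ladder]].

[[quarry wool] [[island [citadel cedar]] ladder]]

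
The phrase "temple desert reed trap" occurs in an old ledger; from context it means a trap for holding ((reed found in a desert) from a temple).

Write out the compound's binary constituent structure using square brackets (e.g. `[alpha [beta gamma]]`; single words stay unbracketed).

[[temple [desert reed]] trap]

Whole compound: head "trap", modifier "temple desert reed".
Inside "temple desert reed": head "reed" (specifically "desert reed"), modifier "temple".
Inside "desert reed": head "reed", modifier "desert".
So the structure is [[temple [desert reed]] trap].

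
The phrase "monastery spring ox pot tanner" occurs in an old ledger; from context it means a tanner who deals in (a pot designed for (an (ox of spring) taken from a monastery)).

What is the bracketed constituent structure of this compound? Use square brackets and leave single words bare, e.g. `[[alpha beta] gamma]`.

Whole compound: head "tanner", modifier "monastery spring ox pot".
"monastery spring ox pot" → head "pot", modifier "monastery spring ox".
"monastery spring ox" → head "ox" (specifically "spring ox"), modifier "monastery".
"spring ox" → head "ox", modifier "spring".
Assembled: [[[monastery [spring ox]] pot] tanner].

[[[monastery [spring ox]] pot] tanner]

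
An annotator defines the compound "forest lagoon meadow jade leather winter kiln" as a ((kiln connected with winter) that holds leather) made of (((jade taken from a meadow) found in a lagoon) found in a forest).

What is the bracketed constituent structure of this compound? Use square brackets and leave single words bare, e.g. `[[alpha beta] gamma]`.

At the top level: head "kiln" (specifically "leather winter kiln"); modifier "forest lagoon meadow jade".
Within "forest lagoon meadow jade", the head is "jade" (specifically "lagoon meadow jade") and the modifier is "forest".
Within "lagoon meadow jade", the head is "jade" (specifically "meadow jade") and the modifier is "lagoon".
Within "meadow jade", the head is "jade" and the modifier is "meadow".
Within "leather winter kiln", the head is "kiln" (specifically "winter kiln") and the modifier is "leather".
Within "winter kiln", the head is "kiln" and the modifier is "winter".
So the structure is [[forest [lagoon [meadow jade]]] [leather [winter kiln]]].

[[forest [lagoon [meadow jade]]] [leather [winter kiln]]]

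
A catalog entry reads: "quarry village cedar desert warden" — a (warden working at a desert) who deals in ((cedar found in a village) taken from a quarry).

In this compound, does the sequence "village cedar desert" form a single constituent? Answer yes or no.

no

The top-level split is [quarry village cedar] [desert warden]; the full structure is [[quarry [village cedar]] [desert warden]].
"village cedar desert" straddles a constituent boundary, so it is not a single unit.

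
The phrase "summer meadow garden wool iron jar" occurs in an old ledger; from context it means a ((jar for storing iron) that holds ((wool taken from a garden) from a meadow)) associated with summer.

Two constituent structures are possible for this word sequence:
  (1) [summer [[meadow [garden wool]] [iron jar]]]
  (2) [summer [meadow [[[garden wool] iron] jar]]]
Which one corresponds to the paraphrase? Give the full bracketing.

The paraphrase's head is the "jar" part ("meadow garden wool iron jar"); its modifier is "summer".
That top-level split, carried through the inner groups, gives [summer [[meadow [garden wool]] [iron jar]]].

[summer [[meadow [garden wool]] [iron jar]]]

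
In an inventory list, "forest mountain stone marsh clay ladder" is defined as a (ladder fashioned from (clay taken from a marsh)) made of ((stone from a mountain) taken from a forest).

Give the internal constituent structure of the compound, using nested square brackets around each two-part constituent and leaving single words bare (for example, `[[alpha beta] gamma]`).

At the top level: head "ladder" (specifically "marsh clay ladder"); modifier "forest mountain stone".
Inside "forest mountain stone": head "stone" (specifically "mountain stone"), modifier "forest".
Inside "mountain stone": head "stone", modifier "mountain".
Inside "marsh clay ladder": head "ladder", modifier "marsh clay".
Inside "marsh clay": head "clay", modifier "marsh".
So the structure is [[forest [mountain stone]] [[marsh clay] ladder]].

[[forest [mountain stone]] [[marsh clay] ladder]]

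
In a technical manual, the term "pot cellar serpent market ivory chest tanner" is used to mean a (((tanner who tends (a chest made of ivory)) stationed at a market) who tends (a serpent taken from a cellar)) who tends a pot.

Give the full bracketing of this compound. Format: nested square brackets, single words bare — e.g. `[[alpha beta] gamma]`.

[pot [[cellar serpent] [market [[ivory chest] tanner]]]]

Overall it is a kind of tanner (specifically "cellar serpent market ivory chest tanner"); the modifier is "pot".
"cellar serpent market ivory chest tanner" → head "tanner" (specifically "market ivory chest tanner"), modifier "cellar serpent".
"cellar serpent" → head "serpent", modifier "cellar".
"market ivory chest tanner" → head "tanner" (specifically "ivory chest tanner"), modifier "market".
"ivory chest tanner" → head "tanner", modifier "ivory chest".
"ivory chest" → head "chest", modifier "ivory".
Putting it together: [pot [[cellar serpent] [market [[ivory chest] tanner]]]].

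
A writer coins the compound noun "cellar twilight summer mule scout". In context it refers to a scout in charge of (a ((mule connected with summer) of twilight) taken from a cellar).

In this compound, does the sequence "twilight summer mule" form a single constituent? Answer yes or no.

The paraphrase groups the words so that "twilight summer mule" is one unit: it corresponds to a single parenthesized sub-phrase.
The full structure is [[cellar [twilight [summer mule]]] scout], in which [twilight summer mule] is a constituent.

yes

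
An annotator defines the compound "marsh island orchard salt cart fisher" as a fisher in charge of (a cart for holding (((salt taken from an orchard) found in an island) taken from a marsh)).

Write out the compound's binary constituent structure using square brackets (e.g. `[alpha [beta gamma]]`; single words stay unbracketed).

Overall it is a kind of fisher; the modifier is "marsh island orchard salt cart".
"marsh island orchard salt cart" → head "cart", modifier "marsh island orchard salt".
"marsh island orchard salt" → head "salt" (specifically "island orchard salt"), modifier "marsh".
"island orchard salt" → head "salt" (specifically "orchard salt"), modifier "island".
"orchard salt" → head "salt", modifier "orchard".
Assembled: [[[marsh [island [orchard salt]]] cart] fisher].

[[[marsh [island [orchard salt]]] cart] fisher]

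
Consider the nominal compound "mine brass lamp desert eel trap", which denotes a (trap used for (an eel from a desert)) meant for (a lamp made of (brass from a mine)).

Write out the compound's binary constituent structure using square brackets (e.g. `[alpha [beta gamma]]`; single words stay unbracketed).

[[[mine brass] lamp] [[desert eel] trap]]

The outermost head in the paraphrase is "trap" (specifically "desert eel trap"), modified by "mine brass lamp".
Inside "mine brass lamp": head "lamp", modifier "mine brass".
Inside "mine brass": head "brass", modifier "mine".
Inside "desert eel trap": head "trap", modifier "desert eel".
Inside "desert eel": head "eel", modifier "desert".
Assembled: [[[mine brass] lamp] [[desert eel] trap]].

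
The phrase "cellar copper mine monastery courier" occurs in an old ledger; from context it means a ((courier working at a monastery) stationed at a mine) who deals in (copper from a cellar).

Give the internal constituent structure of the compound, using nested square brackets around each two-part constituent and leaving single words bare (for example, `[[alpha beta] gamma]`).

The outermost head in the paraphrase is "courier" (specifically "mine monastery courier"), modified by "cellar copper".
Within "cellar copper", the head is "copper" and the modifier is "cellar".
Within "mine monastery courier", the head is "courier" (specifically "monastery courier") and the modifier is "mine".
Within "monastery courier", the head is "courier" and the modifier is "monastery".
Assembled: [[cellar copper] [mine [monastery courier]]].

[[cellar copper] [mine [monastery courier]]]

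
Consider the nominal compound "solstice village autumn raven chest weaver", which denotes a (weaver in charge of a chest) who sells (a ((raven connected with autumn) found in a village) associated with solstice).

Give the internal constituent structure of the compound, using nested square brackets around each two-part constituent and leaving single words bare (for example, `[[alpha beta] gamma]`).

The outermost head in the paraphrase is "weaver" (specifically "chest weaver"), modified by "solstice village autumn raven".
"solstice village autumn raven" → head "raven" (specifically "village autumn raven"), modifier "solstice".
"village autumn raven" → head "raven" (specifically "autumn raven"), modifier "village".
"autumn raven" → head "raven", modifier "autumn".
"chest weaver" → head "weaver", modifier "chest".
Putting it together: [[solstice [village [autumn raven]]] [chest weaver]].

[[solstice [village [autumn raven]]] [chest weaver]]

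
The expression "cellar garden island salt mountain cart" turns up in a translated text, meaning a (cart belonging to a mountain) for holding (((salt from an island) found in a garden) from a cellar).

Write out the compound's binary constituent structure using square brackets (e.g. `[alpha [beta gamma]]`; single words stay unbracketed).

[[cellar [garden [island salt]]] [mountain cart]]

Overall it is a kind of cart (specifically "mountain cart"); the modifier is "cellar garden island salt".
Inside "cellar garden island salt": head "salt" (specifically "garden island salt"), modifier "cellar".
Inside "garden island salt": head "salt" (specifically "island salt"), modifier "garden".
Inside "island salt": head "salt", modifier "island".
Inside "mountain cart": head "cart", modifier "mountain".
Assembled: [[cellar [garden [island salt]]] [mountain cart]].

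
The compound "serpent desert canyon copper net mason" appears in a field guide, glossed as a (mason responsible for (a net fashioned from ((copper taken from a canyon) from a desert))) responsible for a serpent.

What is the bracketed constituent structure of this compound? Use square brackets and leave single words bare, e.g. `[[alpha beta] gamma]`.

At the top level: head "mason" (specifically "desert canyon copper net mason"); modifier "serpent".
Inside "desert canyon copper net mason": head "mason", modifier "desert canyon copper net".
Inside "desert canyon copper net": head "net", modifier "desert canyon copper".
Inside "desert canyon copper": head "copper" (specifically "canyon copper"), modifier "desert".
Inside "canyon copper": head "copper", modifier "canyon".
Assembled: [serpent [[[desert [canyon copper]] net] mason]].

[serpent [[[desert [canyon copper]] net] mason]]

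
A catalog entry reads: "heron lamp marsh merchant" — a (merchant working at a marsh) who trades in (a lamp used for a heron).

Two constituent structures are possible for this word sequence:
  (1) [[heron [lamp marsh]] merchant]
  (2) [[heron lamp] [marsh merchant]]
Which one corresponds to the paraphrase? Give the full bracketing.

The paraphrase's head is the "merchant" part ("marsh merchant"); its modifier is "heron lamp".
That top-level split, carried through the inner groups, gives [[heron lamp] [marsh merchant]].

[[heron lamp] [marsh merchant]]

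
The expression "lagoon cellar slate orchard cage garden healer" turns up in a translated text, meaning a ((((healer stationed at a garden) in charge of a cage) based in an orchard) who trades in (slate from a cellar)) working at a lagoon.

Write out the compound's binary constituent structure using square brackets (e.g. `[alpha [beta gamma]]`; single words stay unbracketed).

The outermost head in the paraphrase is "healer" (specifically "cellar slate orchard cage garden healer"), modified by "lagoon".
Inside "cellar slate orchard cage garden healer": head "healer" (specifically "orchard cage garden healer"), modifier "cellar slate".
Inside "cellar slate": head "slate", modifier "cellar".
Inside "orchard cage garden healer": head "healer" (specifically "cage garden healer"), modifier "orchard".
Inside "cage garden healer": head "healer" (specifically "garden healer"), modifier "cage".
Inside "garden healer": head "healer", modifier "garden".
Assembled: [lagoon [[cellar slate] [orchard [cage [garden healer]]]]].

[lagoon [[cellar slate] [orchard [cage [garden healer]]]]]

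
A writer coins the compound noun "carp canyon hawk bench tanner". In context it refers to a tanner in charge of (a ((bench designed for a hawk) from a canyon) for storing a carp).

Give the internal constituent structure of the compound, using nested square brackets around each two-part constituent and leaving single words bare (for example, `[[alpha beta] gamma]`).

Whole compound: head "tanner", modifier "carp canyon hawk bench".
Inside "carp canyon hawk bench": head "bench" (specifically "canyon hawk bench"), modifier "carp".
Inside "canyon hawk bench": head "bench" (specifically "hawk bench"), modifier "canyon".
Inside "hawk bench": head "bench", modifier "hawk".
Putting it together: [[carp [canyon [hawk bench]]] tanner].

[[carp [canyon [hawk bench]]] tanner]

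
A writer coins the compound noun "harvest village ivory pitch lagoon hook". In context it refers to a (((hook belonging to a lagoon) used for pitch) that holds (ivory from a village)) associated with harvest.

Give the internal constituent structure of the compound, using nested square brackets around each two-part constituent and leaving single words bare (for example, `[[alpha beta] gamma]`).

Overall it is a kind of hook (specifically "village ivory pitch lagoon hook"); the modifier is "harvest".
"village ivory pitch lagoon hook" → head "hook" (specifically "pitch lagoon hook"), modifier "village ivory".
"village ivory" → head "ivory", modifier "village".
"pitch lagoon hook" → head "hook" (specifically "lagoon hook"), modifier "pitch".
"lagoon hook" → head "hook", modifier "lagoon".
Putting it together: [harvest [[village ivory] [pitch [lagoon hook]]]].

[harvest [[village ivory] [pitch [lagoon hook]]]]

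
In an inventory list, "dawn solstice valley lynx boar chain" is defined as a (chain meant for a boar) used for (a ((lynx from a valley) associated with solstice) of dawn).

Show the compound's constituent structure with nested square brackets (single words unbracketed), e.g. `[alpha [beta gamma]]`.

[[dawn [solstice [valley lynx]]] [boar chain]]

At the top level: head "chain" (specifically "boar chain"); modifier "dawn solstice valley lynx".
Inside "dawn solstice valley lynx": head "lynx" (specifically "solstice valley lynx"), modifier "dawn".
Inside "solstice valley lynx": head "lynx" (specifically "valley lynx"), modifier "solstice".
Inside "valley lynx": head "lynx", modifier "valley".
Inside "boar chain": head "chain", modifier "boar".
Assembled: [[dawn [solstice [valley lynx]]] [boar chain]].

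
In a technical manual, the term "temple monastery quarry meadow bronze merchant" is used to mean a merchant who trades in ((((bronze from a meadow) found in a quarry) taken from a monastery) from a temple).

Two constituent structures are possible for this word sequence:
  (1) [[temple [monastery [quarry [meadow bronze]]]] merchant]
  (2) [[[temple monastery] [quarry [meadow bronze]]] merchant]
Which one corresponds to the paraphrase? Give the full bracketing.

[[temple [monastery [quarry [meadow bronze]]]] merchant]

The paraphrase's head is the "merchant" part ("merchant"); its modifier is "temple monastery quarry meadow bronze".
That top-level split, carried through the inner groups, gives [[temple [monastery [quarry [meadow bronze]]]] merchant].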